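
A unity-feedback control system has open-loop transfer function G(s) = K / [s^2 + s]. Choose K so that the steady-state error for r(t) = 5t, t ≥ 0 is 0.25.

20

Factoring s from the denominator leaves a polynomial with constant term 1, so the system is type 1.
K_v = lim_{s→0} s·G(s) = K / 1 = 1·K.
e_ss = 5/K_v = 0.25 ⇒ K_v = 20 ⇒ K = 20/1 = 20.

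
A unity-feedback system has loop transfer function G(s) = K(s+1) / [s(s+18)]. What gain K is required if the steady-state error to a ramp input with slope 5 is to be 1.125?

80

The open loop has one pole at the origin → type 1 system.
K_v = lim_{s→0} s·G(s) = K·1 / (18) = (1/18)·K.
e_ss = 5/K_v = 1.125 ⇒ K_v = 40/9 ⇒ K = (40/9)/(1/18) = 80.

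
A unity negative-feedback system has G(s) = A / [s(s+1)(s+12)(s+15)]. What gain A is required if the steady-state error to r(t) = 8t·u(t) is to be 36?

G(s) has one factor of s in the denominator, so the system is type 1.
K_v = lim_{s→0} s·G(s) = A / (1·12·15) = (1/180)·A.
e_ss = 8/K_v = 36 ⇒ K_v = 2/9 ⇒ A = (2/9)/(1/180) = 40.

40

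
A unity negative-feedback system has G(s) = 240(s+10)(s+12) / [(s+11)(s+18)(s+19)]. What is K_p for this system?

No free integrators in G(s): this is a type 0 system.
K_p = lim_{s→0} G(s) = 240·10·12 / (11·18·19) = 1600/209.

1600/209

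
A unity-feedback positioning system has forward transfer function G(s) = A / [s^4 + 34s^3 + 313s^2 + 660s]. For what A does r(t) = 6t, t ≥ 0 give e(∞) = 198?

20

Lowest-order denominator term is 660s, so the open loop has 1 pole at the origin → type 1 system.
K_v = lim_{s→0} s·G(s) = A / 660 = (1/660)·A.
e_ss = 6/K_v = 198 ⇒ K_v = 1/33 ⇒ A = (1/33)/(1/660) = 20.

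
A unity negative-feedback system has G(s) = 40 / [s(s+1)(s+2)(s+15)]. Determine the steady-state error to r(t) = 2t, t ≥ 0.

The open loop has one pole at the origin → type 1 system.
K_v = lim_{s→0} s·G(s) = 40 / (1·2·15) = 4/3.
e_ss = 2/K_v = 2/(4/3) = 1.5.

1.5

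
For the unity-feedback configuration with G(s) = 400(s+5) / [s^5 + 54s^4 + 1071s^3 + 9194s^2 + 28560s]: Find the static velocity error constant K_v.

25/357

The denominator has no term below 28560s — 1 pole at s=0, type 1.
K_v = lim_{s→0} s·G(s) = 400·5 / 28560 = 25/357.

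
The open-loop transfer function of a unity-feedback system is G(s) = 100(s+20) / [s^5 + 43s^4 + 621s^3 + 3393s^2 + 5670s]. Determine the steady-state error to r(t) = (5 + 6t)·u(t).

The denominator has no term below 5670s — 1 pole at s=0, type 1. Taking each input component in turn:
  • 5: tracked with zero error.
  • 6t: e_ss = 6/K_v with K_v=200/567 → 17.01.
Total e_ss = 17.01.

17.01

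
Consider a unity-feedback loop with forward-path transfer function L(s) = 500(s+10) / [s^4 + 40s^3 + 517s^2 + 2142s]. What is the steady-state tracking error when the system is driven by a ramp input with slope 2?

0.8568

The denominator has no term below 2142s — 1 pole at s=0, type 1.
K_v = lim_{s→0} s·L(s) = 500·10 / 2142 = 2500/1071.
e_ss = 2/K_v = 2/(2500/1071) = 0.8568.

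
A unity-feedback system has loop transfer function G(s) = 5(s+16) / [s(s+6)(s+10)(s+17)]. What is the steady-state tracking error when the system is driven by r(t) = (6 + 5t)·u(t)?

63.75

The open loop has one pole at the origin → type 1 system. Taking each input component in turn:
  • 6: tracked with zero error.
  • 5t: e_ss = 5/K_v with K_v=4/51 → 63.75.
Total e_ss = 63.75.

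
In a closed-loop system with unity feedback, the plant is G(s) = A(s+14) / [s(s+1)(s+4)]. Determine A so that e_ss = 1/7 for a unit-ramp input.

2

One free integrator in G(s): this is a type 1 system.
K_v = lim_{s→0} s·G(s) = A·14 / (1·4) = 3.5·A.
e_ss = 1/K_v = 1/7 ⇒ K_v = 7 ⇒ A = 7/3.5 = 2.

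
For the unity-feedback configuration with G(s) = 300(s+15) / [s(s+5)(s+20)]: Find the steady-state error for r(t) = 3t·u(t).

One free integrator in G(s): this is a type 1 system.
K_v = lim_{s→0} s·G(s) = 300·15 / (5·20) = 45.
e_ss = 3/K_v = 3/45 = 1/15.

1/15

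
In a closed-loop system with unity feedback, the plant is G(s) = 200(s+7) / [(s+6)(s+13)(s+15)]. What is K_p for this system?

System type = 0 (no poles at s=0).
K_p = lim_{s→0} G(s) = 200·7 / (6·13·15) = 140/117.

140/117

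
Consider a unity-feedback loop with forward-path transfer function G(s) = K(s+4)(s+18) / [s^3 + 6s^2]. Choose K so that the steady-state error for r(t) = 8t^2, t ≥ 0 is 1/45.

60

Factoring s^2 from the denominator leaves a polynomial with constant term 6, so the system is type 2.
K_a = lim_{s→0} s^2·G(s) = K·4·18 / 6 = 12·K.
e_ss = 16/K_a = 1/45 ⇒ K_a = 720 ⇒ K = 720/12 = 60.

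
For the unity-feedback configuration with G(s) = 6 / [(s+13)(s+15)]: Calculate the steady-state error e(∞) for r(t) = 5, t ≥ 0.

System type = 0 (no poles at s=0).
K_p = lim_{s→0} G(s) = 6 / (13·15) = 2/65.
e_ss = 5/(1 + K_p) = 5/(67/65) = 325/67.

325/67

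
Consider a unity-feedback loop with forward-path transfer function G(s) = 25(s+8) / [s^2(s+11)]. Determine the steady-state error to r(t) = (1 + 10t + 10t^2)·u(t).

System type = 2 (two poles at s=0). By superposition:
  • 1: tracked with zero error.
  • 10t: tracked with zero error.
  • 10t^2: e_ss = 20/K_a with K_a=200/11 → 1.1.
Total e_ss = 1.1.

1.1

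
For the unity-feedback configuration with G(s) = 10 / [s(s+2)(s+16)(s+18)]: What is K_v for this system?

G(s) has one factor of s in the denominator, so the system is type 1.
K_v = lim_{s→0} s·G(s) = 10 / (2·16·18) = 5/288.

5/288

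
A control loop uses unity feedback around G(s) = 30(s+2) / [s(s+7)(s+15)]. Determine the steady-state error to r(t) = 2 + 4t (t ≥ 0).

System type = 1 (one pole at s=0). By superposition:
  • 2: tracked with zero error.
  • 4t: e_ss = 4/K_v with K_v=4/7 → 7.
Total e_ss = 7.

7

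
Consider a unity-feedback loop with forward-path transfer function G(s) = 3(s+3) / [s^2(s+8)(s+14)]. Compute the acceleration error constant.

G(s) has two factors of s in the denominator, so the system is type 2.
K_a = lim_{s→0} s^2·G(s) = 3·3 / (8·14) = 9/112.

9/112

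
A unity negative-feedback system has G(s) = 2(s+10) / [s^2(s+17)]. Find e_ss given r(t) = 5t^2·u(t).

8.5

System type = 2 (two poles at s=0).
K_a = lim_{s→0} s^2·G(s) = 2·10 / (17) = 20/17.
r(t) = 5t^2 gives R(s) = 10/s^3.
e_ss = 10/K_a = 10/(20/17) = 8.5.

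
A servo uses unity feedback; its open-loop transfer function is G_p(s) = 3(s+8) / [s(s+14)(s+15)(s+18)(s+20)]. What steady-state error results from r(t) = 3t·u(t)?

System type = 1 (one pole at s=0).
K_v = lim_{s→0} s·G_p(s) = 3·8 / (14·15·18·20) = 1/3150.
e_ss = 3/K_v = 3/(1/3150) = 9450.

9450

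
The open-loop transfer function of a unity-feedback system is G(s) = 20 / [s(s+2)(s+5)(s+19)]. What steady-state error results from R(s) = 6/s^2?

57

The open loop has one pole at the origin → type 1 system.
K_v = lim_{s→0} s·G(s) = 20 / (2·5·19) = 2/19.
e_ss = 6/K_v = 6/(2/19) = 57.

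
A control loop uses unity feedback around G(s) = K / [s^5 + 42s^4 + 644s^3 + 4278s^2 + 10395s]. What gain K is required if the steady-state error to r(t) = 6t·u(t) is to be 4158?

15

The denominator has no term below 10395s — 1 pole at s=0, type 1.
K_v = lim_{s→0} s·G(s) = K / 10395 = (1/10395)·K.
e_ss = 6/K_v = 4158 ⇒ K_v = 1/693 ⇒ K = (1/693)/(1/10395) = 15.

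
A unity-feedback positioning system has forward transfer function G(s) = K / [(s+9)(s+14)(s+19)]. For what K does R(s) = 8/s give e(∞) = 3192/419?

120

System type = 0 (no poles at s=0).
K_p = lim_{s→0} G(s) = K / (9·14·19) = (1/2394)·K.
e_ss = 8/(1 + K_p) = 3192/419 ⇒ 1 + (1/2394)·K = 419/399 ⇒ K = 120.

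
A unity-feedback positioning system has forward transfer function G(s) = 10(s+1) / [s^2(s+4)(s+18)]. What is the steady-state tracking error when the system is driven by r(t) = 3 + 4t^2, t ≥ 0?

G(s) has two factors of s in the denominator, so the system is type 2. By superposition:
  • 3: tracked with zero error.
  • 4t^2: e_ss = 8/K_a with K_a=5/36 → 57.6.
Total e_ss = 57.6.

57.6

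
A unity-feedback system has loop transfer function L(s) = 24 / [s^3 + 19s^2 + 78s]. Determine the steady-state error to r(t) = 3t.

Lowest-order denominator term is 78s, so the open loop has 1 pole at the origin → type 1 system.
K_v = lim_{s→0} s·L(s) = 24 / 78 = 4/13.
e_ss = 3/K_v = 3/(4/13) = 9.75.

9.75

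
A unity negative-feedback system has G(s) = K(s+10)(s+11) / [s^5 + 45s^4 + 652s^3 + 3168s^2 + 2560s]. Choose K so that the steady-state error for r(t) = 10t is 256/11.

10

Factoring s from the denominator leaves a polynomial with constant term 2560, so the system is type 1.
K_v = lim_{s→0} s·G(s) = K·10·11 / 2560 = (11/256)·K.
e_ss = 10/K_v = 256/11 ⇒ K_v = 55/128 ⇒ K = (55/128)/(11/256) = 10.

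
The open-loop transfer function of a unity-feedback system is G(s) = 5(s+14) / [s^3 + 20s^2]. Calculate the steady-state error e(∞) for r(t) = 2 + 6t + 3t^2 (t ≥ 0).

The denominator has no term below 20s^2 — 2 poles at s=0, type 2. By superposition:
  • 2: tracked with zero error.
  • 6t: tracked with zero error.
  • 3t^2: e_ss = 6/K_a with K_a=3.5 → 12/7.
Total e_ss = 12/7.

12/7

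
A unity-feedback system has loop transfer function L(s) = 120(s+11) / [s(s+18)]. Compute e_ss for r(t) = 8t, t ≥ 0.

6/55

One free integrator in L(s): this is a type 1 system.
K_v = lim_{s→0} s·L(s) = 120·11 / (18) = 220/3.
e_ss = 8/K_v = 8/(220/3) = 6/55.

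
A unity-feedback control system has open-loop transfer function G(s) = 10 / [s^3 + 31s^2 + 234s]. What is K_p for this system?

K_p = lim_{s→0} G(s); with 1 pole at the origin the limit diverges, so K_p = ∞.

infinity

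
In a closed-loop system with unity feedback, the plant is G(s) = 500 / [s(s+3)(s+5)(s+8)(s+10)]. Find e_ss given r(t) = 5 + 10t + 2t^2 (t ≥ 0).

infinity

System type = 1 (one pole at s=0). Treating each term separately:
  • 5: tracked with zero error.
  • 10t: e_ss = 10/K_v with K_v=5/12 → 24.
  • 2t^2: a type-1 system cannot track it, e_ss → ∞.
The unbounded component dominates.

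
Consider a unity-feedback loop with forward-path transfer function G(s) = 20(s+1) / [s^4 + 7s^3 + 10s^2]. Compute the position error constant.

K_p = lim_{s→0} G(s); with 2 poles at the origin the limit diverges, so K_p = ∞.

infinity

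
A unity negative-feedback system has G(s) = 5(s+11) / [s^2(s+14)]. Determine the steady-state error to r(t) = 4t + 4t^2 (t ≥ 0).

The open loop has two poles at the origin → type 2 system. Treating each term separately:
  • 4t: tracked with zero error.
  • 4t^2: e_ss = 8/K_a with K_a=55/14 → 112/55.
Total e_ss = 112/55.

112/55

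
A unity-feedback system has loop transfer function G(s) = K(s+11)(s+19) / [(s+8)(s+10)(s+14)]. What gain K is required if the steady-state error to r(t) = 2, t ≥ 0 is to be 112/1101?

The open loop has no poles at the origin → type 0 system.
K_p = lim_{s→0} G(s) = K·11·19 / (8·10·14) = (209/1120)·K.
e_ss = 2/(1 + K_p) = 112/1101 ⇒ 1 + (209/1120)·K = 1101/56 ⇒ K = 100.

100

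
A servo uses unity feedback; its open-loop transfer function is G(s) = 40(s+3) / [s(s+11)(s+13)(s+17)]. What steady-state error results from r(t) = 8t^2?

One free integrator in G(s): this is a type 1 system.
For a type-1 system K_a = 0, so e_ss to a parabolic input is unbounded.

infinity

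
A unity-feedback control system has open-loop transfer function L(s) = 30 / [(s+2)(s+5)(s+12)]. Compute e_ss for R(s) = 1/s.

0.8

L(s) has no factors of s in the denominator, so the system is type 0.
K_p = lim_{s→0} L(s) = 30 / (2·5·12) = 0.25.
e_ss = 1/(1 + K_p) = 1/1.25 = 0.8.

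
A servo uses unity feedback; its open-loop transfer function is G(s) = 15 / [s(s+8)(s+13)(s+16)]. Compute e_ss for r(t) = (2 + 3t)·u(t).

The open loop has one pole at the origin → type 1 system. By superposition:
  • 2: tracked with zero error.
  • 3t: e_ss = 3/K_v with K_v=15/1664 → 332.8.
Total e_ss = 332.8.

332.8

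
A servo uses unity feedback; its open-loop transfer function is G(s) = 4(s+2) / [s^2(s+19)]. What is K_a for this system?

8/19

G(s) has two factors of s in the denominator, so the system is type 2.
K_a = lim_{s→0} s^2·G(s) = 4·2 / (19) = 8/19.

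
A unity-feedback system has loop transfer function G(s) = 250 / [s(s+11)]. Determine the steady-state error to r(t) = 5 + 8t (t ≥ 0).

The open loop has one pole at the origin → type 1 system. Taking each input component in turn:
  • 5: tracked with zero error.
  • 8t: e_ss = 8/K_v with K_v=250/11 → 0.352.
Total e_ss = 0.352.

0.352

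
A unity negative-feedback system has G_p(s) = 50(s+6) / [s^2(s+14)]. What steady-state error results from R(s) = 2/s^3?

7/75

Two free integrators in G_p(s): this is a type 2 system.
K_a = lim_{s→0} s^2·G_p(s) = 50·6 / (14) = 150/7.
r(t) = t^2 gives R(s) = 2/s^3.
e_ss = 2/K_a = 2/(150/7) = 7/75.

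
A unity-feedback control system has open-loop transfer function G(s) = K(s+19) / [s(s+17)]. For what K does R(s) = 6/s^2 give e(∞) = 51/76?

One free integrator in G(s): this is a type 1 system.
K_v = lim_{s→0} s·G(s) = K·19 / (17) = (19/17)·K.
e_ss = 6/K_v = 51/76 ⇒ K_v = 152/17 ⇒ K = (152/17)/(19/17) = 8.

8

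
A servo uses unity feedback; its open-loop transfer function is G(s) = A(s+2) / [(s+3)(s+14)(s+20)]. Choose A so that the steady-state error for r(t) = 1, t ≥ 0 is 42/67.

250

No free integrators in G(s): this is a type 0 system.
K_p = lim_{s→0} G(s) = A·2 / (3·14·20) = (1/420)·A.
e_ss = 1/(1 + K_p) = 42/67 ⇒ 1 + (1/420)·A = 67/42 ⇒ A = 250.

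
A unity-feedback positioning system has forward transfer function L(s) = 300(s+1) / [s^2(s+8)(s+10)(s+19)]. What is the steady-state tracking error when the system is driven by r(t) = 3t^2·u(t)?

30.4

System type = 2 (two poles at s=0).
K_a = lim_{s→0} s^2·L(s) = 300·1 / (8·10·19) = 15/76.
r(t) = 3t^2 gives R(s) = 6/s^3.
e_ss = 6/K_a = 6/(15/76) = 30.4.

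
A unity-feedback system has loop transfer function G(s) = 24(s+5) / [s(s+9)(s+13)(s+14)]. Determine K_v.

20/273

System type = 1 (one pole at s=0).
K_v = lim_{s→0} s·G(s) = 24·5 / (9·13·14) = 20/273.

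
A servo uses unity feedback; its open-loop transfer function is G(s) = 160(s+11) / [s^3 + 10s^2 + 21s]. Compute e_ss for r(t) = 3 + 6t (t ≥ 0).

63/880

Factoring s from the denominator leaves a polynomial with constant term 21, so the system is type 1. Taking each input component in turn:
  • 3: tracked with zero error.
  • 6t: e_ss = 6/K_v with K_v=1760/21 → 63/880.
Total e_ss = 63/880.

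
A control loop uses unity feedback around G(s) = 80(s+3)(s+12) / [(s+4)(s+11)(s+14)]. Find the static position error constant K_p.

360/77

System type = 0 (no poles at s=0).
K_p = lim_{s→0} G(s) = 80·3·12 / (4·11·14) = 360/77.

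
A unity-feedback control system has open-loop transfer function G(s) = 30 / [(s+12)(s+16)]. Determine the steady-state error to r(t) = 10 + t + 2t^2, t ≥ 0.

System type = 0 (no poles at s=0). By superposition:
  • 10: e_ss = 10/(1+K_p) with K_p=5/32 → 320/37.
  • t: a type-0 system cannot track it, e_ss → ∞.
  • 2t^2: a type-0 system cannot track it, e_ss → ∞.
The unbounded component dominates.

infinity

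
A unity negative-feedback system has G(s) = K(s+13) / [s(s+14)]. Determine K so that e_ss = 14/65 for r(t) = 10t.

The open loop has one pole at the origin → type 1 system.
K_v = lim_{s→0} s·G(s) = K·13 / (14) = (13/14)·K.
e_ss = 10/K_v = 14/65 ⇒ K_v = 325/7 ⇒ K = (325/7)/(13/14) = 50.

50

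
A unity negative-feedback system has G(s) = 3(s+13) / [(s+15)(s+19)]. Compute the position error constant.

The open loop has no poles at the origin → type 0 system.
K_p = lim_{s→0} G(s) = 3·13 / (15·19) = 13/95.

13/95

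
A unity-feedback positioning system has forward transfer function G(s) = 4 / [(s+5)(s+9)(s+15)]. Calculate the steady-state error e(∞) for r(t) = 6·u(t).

The open loop has no poles at the origin → type 0 system.
K_p = lim_{s→0} G(s) = 4 / (5·9·15) = 4/675.
e_ss = 6/(1 + K_p) = 6/(679/675) = 4050/679.

4050/679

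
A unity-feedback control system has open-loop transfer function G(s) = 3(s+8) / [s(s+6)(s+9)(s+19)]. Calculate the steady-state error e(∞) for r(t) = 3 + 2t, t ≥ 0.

85.5

One free integrator in G(s): this is a type 1 system. Treating each term separately:
  • 3: tracked with zero error.
  • 2t: e_ss = 2/K_v with K_v=4/171 → 85.5.
Total e_ss = 85.5.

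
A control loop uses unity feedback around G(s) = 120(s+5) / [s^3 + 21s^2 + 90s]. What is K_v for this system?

Factoring s from the denominator leaves a polynomial with constant term 90, so the system is type 1.
K_v = lim_{s→0} s·G(s) = 120·5 / 90 = 20/3.

20/3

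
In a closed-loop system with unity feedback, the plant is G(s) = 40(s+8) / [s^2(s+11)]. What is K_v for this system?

infinity

K_v = lim_{s→0} s·G(s); with 2 poles at the origin the limit diverges, so K_v = ∞.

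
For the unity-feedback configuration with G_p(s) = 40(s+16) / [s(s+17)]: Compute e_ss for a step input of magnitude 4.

G_p(s) has one factor of s in the denominator, so the system is type 1.
K_p = ∞ for a type-1 system; e_ss to a step is zero.

0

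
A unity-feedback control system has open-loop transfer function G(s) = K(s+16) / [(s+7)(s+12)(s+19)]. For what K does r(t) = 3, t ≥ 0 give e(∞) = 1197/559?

System type = 0 (no poles at s=0).
K_p = lim_{s→0} G(s) = K·16 / (7·12·19) = (4/399)·K.
e_ss = 3/(1 + K_p) = 1197/559 ⇒ 1 + (4/399)·K = 559/399 ⇒ K = 40.

40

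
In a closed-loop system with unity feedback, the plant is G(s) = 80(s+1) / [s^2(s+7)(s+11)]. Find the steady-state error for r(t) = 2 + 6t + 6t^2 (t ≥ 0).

11.55

The open loop has two poles at the origin → type 2 system. Treating each term separately:
  • 2: tracked with zero error.
  • 6t: tracked with zero error.
  • 6t^2: e_ss = 12/K_a with K_a=80/77 → 11.55.
Total e_ss = 11.55.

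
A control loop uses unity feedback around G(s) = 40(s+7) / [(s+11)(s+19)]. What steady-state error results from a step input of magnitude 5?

G(s) has no factors of s in the denominator, so the system is type 0.
K_p = lim_{s→0} G(s) = 40·7 / (11·19) = 280/209.
e_ss = 5/(1 + K_p) = 5/(489/209) = 1045/489.

1045/489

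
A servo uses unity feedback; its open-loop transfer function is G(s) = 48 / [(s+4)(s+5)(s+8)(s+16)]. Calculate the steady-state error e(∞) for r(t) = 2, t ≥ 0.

No free integrators in G(s): this is a type 0 system.
K_p = lim_{s→0} G(s) = 48 / (4·5·8·16) = 3/160.
e_ss = 2/(1 + K_p) = 2/(163/160) = 320/163.

320/163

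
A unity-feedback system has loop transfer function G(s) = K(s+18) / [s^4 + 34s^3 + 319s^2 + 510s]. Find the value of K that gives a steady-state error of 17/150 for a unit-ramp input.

250

Lowest-order denominator term is 510s, so the open loop has 1 pole at the origin → type 1 system.
K_v = lim_{s→0} s·G(s) = K·18 / 510 = (3/85)·K.
e_ss = 1/K_v = 17/150 ⇒ K_v = 150/17 ⇒ K = (150/17)/(3/85) = 250.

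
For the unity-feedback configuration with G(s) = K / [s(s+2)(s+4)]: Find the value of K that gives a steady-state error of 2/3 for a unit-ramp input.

12

System type = 1 (one pole at s=0).
K_v = lim_{s→0} s·G(s) = K / (2·4) = 0.125·K.
e_ss = 1/K_v = 2/3 ⇒ K_v = 1.5 ⇒ K = 1.5/0.125 = 12.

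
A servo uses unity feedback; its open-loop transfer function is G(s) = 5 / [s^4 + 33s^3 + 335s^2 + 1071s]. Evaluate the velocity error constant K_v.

Lowest-order denominator term is 1071s, so the open loop has 1 pole at the origin → type 1 system.
K_v = lim_{s→0} s·G(s) = 5 / 1071 = 5/1071.

5/1071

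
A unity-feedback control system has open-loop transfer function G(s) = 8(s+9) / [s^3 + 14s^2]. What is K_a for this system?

36/7

The denominator has no term below 14s^2 — 2 poles at s=0, type 2.
K_a = lim_{s→0} s^2·G(s) = 8·9 / 14 = 36/7.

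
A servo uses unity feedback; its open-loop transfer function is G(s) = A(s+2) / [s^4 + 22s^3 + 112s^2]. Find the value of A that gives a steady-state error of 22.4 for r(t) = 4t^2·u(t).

20

Factoring s^2 from the denominator leaves a polynomial with constant term 112, so the system is type 2.
K_a = lim_{s→0} s^2·G(s) = A·2 / 112 = (1/56)·A.
e_ss = 8/K_a = 22.4 ⇒ K_a = 5/14 ⇒ A = (5/14)/(1/56) = 20.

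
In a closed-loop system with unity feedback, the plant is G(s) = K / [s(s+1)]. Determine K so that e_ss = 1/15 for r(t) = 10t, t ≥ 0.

The open loop has one pole at the origin → type 1 system.
K_v = lim_{s→0} s·G(s) = K / (1) = 1·K.
e_ss = 10/K_v = 1/15 ⇒ K_v = 150 ⇒ K = 150/1 = 150.

150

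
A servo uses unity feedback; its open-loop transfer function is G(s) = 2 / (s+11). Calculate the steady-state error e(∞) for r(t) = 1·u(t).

11/13

No free integrators in G(s): this is a type 0 system.
K_p = lim_{s→0} G(s) = 2 / (11) = 2/11.
e_ss = 1/(1 + K_p) = 1/(13/11) = 11/13.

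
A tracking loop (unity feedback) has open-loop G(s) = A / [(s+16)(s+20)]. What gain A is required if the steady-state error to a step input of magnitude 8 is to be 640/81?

No free integrators in G(s): this is a type 0 system.
K_p = lim_{s→0} G(s) = A / (16·20) = (1/320)·A.
e_ss = 8/(1 + K_p) = 640/81 ⇒ 1 + (1/320)·A = 1.0125 ⇒ A = 4.

4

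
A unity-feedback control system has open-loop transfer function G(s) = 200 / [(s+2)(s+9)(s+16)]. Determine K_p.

System type = 0 (no poles at s=0).
K_p = lim_{s→0} G(s) = 200 / (2·9·16) = 25/36.

25/36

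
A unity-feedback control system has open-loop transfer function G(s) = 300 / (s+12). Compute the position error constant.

25

System type = 0 (no poles at s=0).
K_p = lim_{s→0} G(s) = 300 / (12) = 25.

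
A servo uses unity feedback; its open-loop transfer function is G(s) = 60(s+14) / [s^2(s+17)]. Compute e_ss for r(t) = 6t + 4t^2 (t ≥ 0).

Two free integrators in G(s): this is a type 2 system. By superposition:
  • 6t: tracked with zero error.
  • 4t^2: e_ss = 8/K_a with K_a=840/17 → 17/105.
Total e_ss = 17/105.

17/105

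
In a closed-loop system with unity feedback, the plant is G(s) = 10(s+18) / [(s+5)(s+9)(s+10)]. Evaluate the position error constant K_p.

0.4

No free integrators in G(s): this is a type 0 system.
K_p = lim_{s→0} G(s) = 10·18 / (5·9·10) = 0.4.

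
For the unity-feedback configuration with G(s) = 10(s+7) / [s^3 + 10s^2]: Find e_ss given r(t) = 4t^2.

Lowest-order denominator term is 10s^2, so the open loop has 2 poles at the origin → type 2 system.
K_a = lim_{s→0} s^2·G(s) = 10·7 / 10 = 7.
r(t) = 4t^2 gives R(s) = 8/s^3.
e_ss = 8/K_a = 8/7.

8/7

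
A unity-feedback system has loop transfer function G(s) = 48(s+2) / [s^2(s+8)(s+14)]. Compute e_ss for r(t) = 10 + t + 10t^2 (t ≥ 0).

70/3

The open loop has two poles at the origin → type 2 system. Treating each term separately:
  • 10: tracked with zero error.
  • t: tracked with zero error.
  • 10t^2: e_ss = 20/K_a with K_a=6/7 → 70/3.
Total e_ss = 70/3.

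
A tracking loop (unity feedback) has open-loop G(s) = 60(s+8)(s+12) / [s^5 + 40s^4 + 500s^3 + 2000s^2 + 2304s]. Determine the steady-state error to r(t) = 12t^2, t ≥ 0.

infinity

Factoring s from the denominator leaves a polynomial with constant term 2304, so the system is type 1.
K_a = lim_{s→0} s^2·G(s) = 0; the steady-state error to this parabolic input grows without bound.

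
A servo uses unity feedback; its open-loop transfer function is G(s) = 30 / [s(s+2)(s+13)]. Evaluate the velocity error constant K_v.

The open loop has one pole at the origin → type 1 system.
K_v = lim_{s→0} s·G(s) = 30 / (2·13) = 15/13.

15/13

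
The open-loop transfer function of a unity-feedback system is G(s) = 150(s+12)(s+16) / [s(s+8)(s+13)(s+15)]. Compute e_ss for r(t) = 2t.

One free integrator in G(s): this is a type 1 system.
K_v = lim_{s→0} s·G(s) = 150·12·16 / (8·13·15) = 240/13.
e_ss = 2/K_v = 2/(240/13) = 13/120.

13/120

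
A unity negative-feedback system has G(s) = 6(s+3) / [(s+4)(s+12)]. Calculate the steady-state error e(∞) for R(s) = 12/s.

No free integrators in G(s): this is a type 0 system.
K_p = lim_{s→0} G(s) = 6·3 / (4·12) = 0.375.
e_ss = 12/(1 + K_p) = 12/1.375 = 96/11.

96/11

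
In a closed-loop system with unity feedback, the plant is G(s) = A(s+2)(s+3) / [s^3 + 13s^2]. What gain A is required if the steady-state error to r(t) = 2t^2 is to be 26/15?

The denominator has no term below 13s^2 — 2 poles at s=0, type 2.
K_a = lim_{s→0} s^2·G(s) = A·2·3 / 13 = (6/13)·A.
e_ss = 4/K_a = 26/15 ⇒ K_a = 30/13 ⇒ A = (30/13)/(6/13) = 5.

5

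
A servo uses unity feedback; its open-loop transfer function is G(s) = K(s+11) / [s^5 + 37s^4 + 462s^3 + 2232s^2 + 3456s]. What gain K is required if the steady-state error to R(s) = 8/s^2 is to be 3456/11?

8

Lowest-order denominator term is 3456s, so the open loop has 1 pole at the origin → type 1 system.
K_v = lim_{s→0} s·G(s) = K·11 / 3456 = (11/3456)·K.
e_ss = 8/K_v = 3456/11 ⇒ K_v = 11/432 ⇒ K = (11/432)/(11/3456) = 8.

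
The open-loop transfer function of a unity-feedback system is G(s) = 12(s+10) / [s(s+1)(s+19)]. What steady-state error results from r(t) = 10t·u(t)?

The open loop has one pole at the origin → type 1 system.
K_v = lim_{s→0} s·G(s) = 12·10 / (1·19) = 120/19.
e_ss = 10/K_v = 10/(120/19) = 19/12.

19/12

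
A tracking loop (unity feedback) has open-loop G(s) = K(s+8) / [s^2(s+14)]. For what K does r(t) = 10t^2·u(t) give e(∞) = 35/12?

System type = 2 (two poles at s=0).
K_a = lim_{s→0} s^2·G(s) = K·8 / (14) = (4/7)·K.
e_ss = 20/K_a = 35/12 ⇒ K_a = 48/7 ⇒ K = (48/7)/(4/7) = 12.

12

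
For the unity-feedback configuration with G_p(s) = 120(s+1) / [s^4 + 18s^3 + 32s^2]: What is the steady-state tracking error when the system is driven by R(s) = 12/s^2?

The denominator has no term below 32s^2 — 2 poles at s=0, type 2.
K_v = ∞ for a type-2 system; e_ss to a ramp is zero.

0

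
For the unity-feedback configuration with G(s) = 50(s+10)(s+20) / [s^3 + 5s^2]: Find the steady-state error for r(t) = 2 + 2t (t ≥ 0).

The denominator has no term below 5s^2 — 2 poles at s=0, type 2. By superposition:
  • 2: tracked with zero error.
  • 2t: tracked with zero error.
Total e_ss = 0.

0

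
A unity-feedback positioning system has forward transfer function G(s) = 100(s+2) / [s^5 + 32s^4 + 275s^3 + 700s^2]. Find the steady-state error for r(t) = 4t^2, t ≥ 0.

28

Lowest-order denominator term is 700s^2, so the open loop has 2 poles at the origin → type 2 system.
K_a = lim_{s→0} s^2·G(s) = 100·2 / 700 = 2/7.
r(t) = 4t^2 gives R(s) = 8/s^3.
e_ss = 8/K_a = 8/(2/7) = 28.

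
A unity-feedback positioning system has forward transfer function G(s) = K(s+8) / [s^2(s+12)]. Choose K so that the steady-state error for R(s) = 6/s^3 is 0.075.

120

The open loop has two poles at the origin → type 2 system.
K_a = lim_{s→0} s^2·G(s) = K·8 / (12) = (2/3)·K.
e_ss = 6/K_a = 0.075 ⇒ K_a = 80 ⇒ K = 80/(2/3) = 120.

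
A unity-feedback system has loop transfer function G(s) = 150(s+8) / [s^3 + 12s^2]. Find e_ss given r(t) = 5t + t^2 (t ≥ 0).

0.02

Factoring s^2 from the denominator leaves a polynomial with constant term 12, so the system is type 2. Treating each term separately:
  • 5t: tracked with zero error.
  • t^2: e_ss = 2/K_a with K_a=100 → 0.02.
Total e_ss = 0.02.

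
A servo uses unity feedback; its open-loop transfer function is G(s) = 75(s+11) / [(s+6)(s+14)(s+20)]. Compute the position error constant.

The open loop has no poles at the origin → type 0 system.
K_p = lim_{s→0} G(s) = 75·11 / (6·14·20) = 55/112.

55/112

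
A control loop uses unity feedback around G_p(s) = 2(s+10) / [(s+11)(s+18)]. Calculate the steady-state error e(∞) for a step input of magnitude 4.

G_p(s) has no factors of s in the denominator, so the system is type 0.
K_p = lim_{s→0} G_p(s) = 2·10 / (11·18) = 10/99.
e_ss = 4/(1 + K_p) = 4/(109/99) = 396/109.

396/109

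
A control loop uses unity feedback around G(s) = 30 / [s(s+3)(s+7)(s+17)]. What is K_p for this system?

K_p = lim_{s→0} G(s); with 1 pole at the origin the limit diverges, so K_p = ∞.

infinity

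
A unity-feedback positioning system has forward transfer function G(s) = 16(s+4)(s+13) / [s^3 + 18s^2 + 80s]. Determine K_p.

infinity

K_p = lim_{s→0} G(s); with 1 pole at the origin the limit diverges, so K_p = ∞.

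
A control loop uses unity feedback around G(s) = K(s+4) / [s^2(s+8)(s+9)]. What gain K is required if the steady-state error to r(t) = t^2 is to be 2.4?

Two free integrators in G(s): this is a type 2 system.
K_a = lim_{s→0} s^2·G(s) = K·4 / (8·9) = (1/18)·K.
e_ss = 2/K_a = 2.4 ⇒ K_a = 5/6 ⇒ K = (5/6)/(1/18) = 15.

15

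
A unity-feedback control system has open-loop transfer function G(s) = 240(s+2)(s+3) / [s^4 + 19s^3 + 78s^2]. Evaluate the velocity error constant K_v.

infinity

K_v = lim_{s→0} s·G(s); with 2 poles at the origin the limit diverges, so K_v = ∞.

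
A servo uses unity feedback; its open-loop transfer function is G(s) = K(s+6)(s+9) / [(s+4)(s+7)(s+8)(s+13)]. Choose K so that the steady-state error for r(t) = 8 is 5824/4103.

250

The open loop has no poles at the origin → type 0 system.
K_p = lim_{s→0} G(s) = K·6·9 / (4·7·8·13) = (27/1456)·K.
e_ss = 8/(1 + K_p) = 5824/4103 ⇒ 1 + (27/1456)·K = 4103/728 ⇒ K = 250.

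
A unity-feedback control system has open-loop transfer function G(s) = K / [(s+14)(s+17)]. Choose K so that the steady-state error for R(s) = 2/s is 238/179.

System type = 0 (no poles at s=0).
K_p = lim_{s→0} G(s) = K / (14·17) = (1/238)·K.
e_ss = 2/(1 + K_p) = 238/179 ⇒ 1 + (1/238)·K = 179/119 ⇒ K = 120.

120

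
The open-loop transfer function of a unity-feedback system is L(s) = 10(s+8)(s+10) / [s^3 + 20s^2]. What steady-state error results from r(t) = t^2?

Lowest-order denominator term is 20s^2, so the open loop has 2 poles at the origin → type 2 system.
K_a = lim_{s→0} s^2·L(s) = 10·8·10 / 20 = 40.
r(t) = t^2 gives R(s) = 2/s^3.
e_ss = 2/K_a = 2/40 = 0.05.

0.05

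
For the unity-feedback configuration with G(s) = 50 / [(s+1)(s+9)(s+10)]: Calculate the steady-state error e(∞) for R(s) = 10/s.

System type = 0 (no poles at s=0).
K_p = lim_{s→0} G(s) = 50 / (1·9·10) = 5/9.
e_ss = 10/(1 + K_p) = 10/(14/9) = 45/7.

45/7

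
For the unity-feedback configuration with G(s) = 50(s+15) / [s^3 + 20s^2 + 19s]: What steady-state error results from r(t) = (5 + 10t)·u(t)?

Factoring s from the denominator leaves a polynomial with constant term 19, so the system is type 1. Treating each term separately:
  • 5: tracked with zero error.
  • 10t: e_ss = 10/K_v with K_v=750/19 → 19/75.
Total e_ss = 19/75.

19/75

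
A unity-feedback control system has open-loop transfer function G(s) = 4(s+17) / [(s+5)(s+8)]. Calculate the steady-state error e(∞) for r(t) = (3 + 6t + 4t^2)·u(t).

G(s) has no factors of s in the denominator, so the system is type 0. Treating each term separately:
  • 3: e_ss = 3/(1+K_p) with K_p=1.7 → 10/9.
  • 6t: a type-0 system cannot track it, e_ss → ∞.
  • 4t^2: a type-0 system cannot track it, e_ss → ∞.
The unbounded component dominates.

infinity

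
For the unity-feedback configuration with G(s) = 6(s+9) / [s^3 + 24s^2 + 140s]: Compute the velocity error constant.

Factoring s from the denominator leaves a polynomial with constant term 140, so the system is type 1.
K_v = lim_{s→0} s·G(s) = 6·9 / 140 = 27/70.

27/70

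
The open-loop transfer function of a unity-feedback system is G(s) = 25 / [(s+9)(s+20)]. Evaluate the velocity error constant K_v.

The open loop has no poles at the origin → type 0 system.
K_v = lim_{s→0} s·G(s) = 0 (the extra factor of s kills the finite limit).

0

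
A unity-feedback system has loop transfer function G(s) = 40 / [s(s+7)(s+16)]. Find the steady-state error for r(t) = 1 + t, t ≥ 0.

2.8

System type = 1 (one pole at s=0). Taking each input component in turn:
  • 1: tracked with zero error.
  • t: e_ss = 1/K_v with K_v=5/14 → 2.8.
Total e_ss = 2.8.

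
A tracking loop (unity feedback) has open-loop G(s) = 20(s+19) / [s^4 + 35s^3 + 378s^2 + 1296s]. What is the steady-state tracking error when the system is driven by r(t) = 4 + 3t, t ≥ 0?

972/95

Lowest-order denominator term is 1296s, so the open loop has 1 pole at the origin → type 1 system. By superposition:
  • 4: tracked with zero error.
  • 3t: e_ss = 3/K_v with K_v=95/324 → 972/95.
Total e_ss = 972/95.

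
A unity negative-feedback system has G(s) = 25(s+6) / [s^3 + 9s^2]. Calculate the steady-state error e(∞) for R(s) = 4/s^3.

0.24

The denominator has no term below 9s^2 — 2 poles at s=0, type 2.
K_a = lim_{s→0} s^2·G(s) = 25·6 / 9 = 50/3.
r(t) = 2t^2 gives R(s) = 4/s^3.
e_ss = 4/K_a = 4/(50/3) = 0.24.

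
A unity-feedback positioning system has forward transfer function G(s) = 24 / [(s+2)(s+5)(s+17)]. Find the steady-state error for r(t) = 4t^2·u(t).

System type = 0 (no poles at s=0).
For a type-0 system K_a = 0, so e_ss to a parabolic input is unbounded.

infinity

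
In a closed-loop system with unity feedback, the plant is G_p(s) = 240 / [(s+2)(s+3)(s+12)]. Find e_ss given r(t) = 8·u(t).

24/13

System type = 0 (no poles at s=0).
K_p = lim_{s→0} G_p(s) = 240 / (2·3·12) = 10/3.
e_ss = 8/(1 + K_p) = 8/(13/3) = 24/13.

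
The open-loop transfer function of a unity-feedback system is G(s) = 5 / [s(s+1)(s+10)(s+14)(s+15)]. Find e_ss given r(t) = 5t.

2100

System type = 1 (one pole at s=0).
K_v = lim_{s→0} s·G(s) = 5 / (1·10·14·15) = 1/420.
e_ss = 5/K_v = 5/(1/420) = 2100.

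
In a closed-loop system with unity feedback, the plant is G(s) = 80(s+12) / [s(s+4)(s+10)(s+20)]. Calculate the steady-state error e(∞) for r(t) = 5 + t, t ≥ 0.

5/6

System type = 1 (one pole at s=0). Treating each term separately:
  • 5: tracked with zero error.
  • t: e_ss = 1/K_v with K_v=1.2 → 5/6.
Total e_ss = 5/6.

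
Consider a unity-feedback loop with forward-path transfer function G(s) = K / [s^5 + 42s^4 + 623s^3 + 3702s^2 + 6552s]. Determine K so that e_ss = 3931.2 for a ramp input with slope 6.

10

The denominator has no term below 6552s — 1 pole at s=0, type 1.
K_v = lim_{s→0} s·G(s) = K / 6552 = (1/6552)·K.
e_ss = 6/K_v = 3931.2 ⇒ K_v = 5/3276 ⇒ K = (5/3276)/(1/6552) = 10.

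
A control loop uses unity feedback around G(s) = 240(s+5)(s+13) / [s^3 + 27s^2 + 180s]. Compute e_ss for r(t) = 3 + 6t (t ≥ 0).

The denominator has no term below 180s — 1 pole at s=0, type 1. Taking each input component in turn:
  • 3: tracked with zero error.
  • 6t: e_ss = 6/K_v with K_v=260/3 → 9/130.
Total e_ss = 9/130.

9/130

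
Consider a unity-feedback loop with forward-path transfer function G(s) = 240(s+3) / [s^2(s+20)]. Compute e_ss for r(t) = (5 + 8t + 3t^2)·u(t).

System type = 2 (two poles at s=0). Taking each input component in turn:
  • 5: tracked with zero error.
  • 8t: tracked with zero error.
  • 3t^2: e_ss = 6/K_a with K_a=36 → 1/6.
Total e_ss = 1/6.

1/6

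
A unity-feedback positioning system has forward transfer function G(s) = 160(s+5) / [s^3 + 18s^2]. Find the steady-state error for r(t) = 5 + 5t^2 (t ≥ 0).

0.225

Factoring s^2 from the denominator leaves a polynomial with constant term 18, so the system is type 2. By superposition:
  • 5: tracked with zero error.
  • 5t^2: e_ss = 10/K_a with K_a=400/9 → 0.225.
Total e_ss = 0.225.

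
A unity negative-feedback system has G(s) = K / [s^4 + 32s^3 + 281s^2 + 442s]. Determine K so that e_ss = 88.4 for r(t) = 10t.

50

The denominator has no term below 442s — 1 pole at s=0, type 1.
K_v = lim_{s→0} s·G(s) = K / 442 = (1/442)·K.
e_ss = 10/K_v = 88.4 ⇒ K_v = 25/221 ⇒ K = (25/221)/(1/442) = 50.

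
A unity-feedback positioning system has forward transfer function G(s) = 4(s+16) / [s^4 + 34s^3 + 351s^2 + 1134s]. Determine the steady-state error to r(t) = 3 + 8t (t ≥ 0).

Factoring s from the denominator leaves a polynomial with constant term 1134, so the system is type 1. Taking each input component in turn:
  • 3: tracked with zero error.
  • 8t: e_ss = 8/K_v with K_v=32/567 → 141.75.
Total e_ss = 141.75.

141.75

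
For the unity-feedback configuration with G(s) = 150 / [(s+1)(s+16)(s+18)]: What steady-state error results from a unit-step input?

The open loop has no poles at the origin → type 0 system.
K_p = lim_{s→0} G(s) = 150 / (1·16·18) = 25/48.
e_ss = 1/(1 + K_p) = 1/(73/48) = 48/73.

48/73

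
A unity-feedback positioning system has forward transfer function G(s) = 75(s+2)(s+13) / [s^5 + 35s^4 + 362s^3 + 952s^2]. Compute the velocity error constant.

K_v = lim_{s→0} s·G(s); with 2 poles at the origin the limit diverges, so K_v = ∞.

infinity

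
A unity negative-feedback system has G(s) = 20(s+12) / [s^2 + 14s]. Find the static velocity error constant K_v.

The denominator has no term below 14s — 1 pole at s=0, type 1.
K_v = lim_{s→0} s·G(s) = 20·12 / 14 = 120/7.

120/7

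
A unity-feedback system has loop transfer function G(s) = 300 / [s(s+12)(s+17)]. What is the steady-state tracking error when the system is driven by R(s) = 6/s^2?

4.08

G(s) has one factor of s in the denominator, so the system is type 1.
K_v = lim_{s→0} s·G(s) = 300 / (12·17) = 25/17.
e_ss = 6/K_v = 6/(25/17) = 4.08.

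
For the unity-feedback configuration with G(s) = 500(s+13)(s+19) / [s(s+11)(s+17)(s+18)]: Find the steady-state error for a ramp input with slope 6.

5049/30875

One free integrator in G(s): this is a type 1 system.
K_v = lim_{s→0} s·G(s) = 500·13·19 / (11·17·18) = 61750/1683.
e_ss = 6/K_v = 6/(61750/1683) = 5049/30875.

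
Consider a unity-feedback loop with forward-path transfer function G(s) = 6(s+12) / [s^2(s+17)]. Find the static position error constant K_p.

K_p = lim_{s→0} G(s); with 2 poles at the origin the limit diverges, so K_p = ∞.

infinity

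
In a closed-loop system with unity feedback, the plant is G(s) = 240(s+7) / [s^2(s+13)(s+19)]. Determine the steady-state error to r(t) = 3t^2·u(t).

247/280

The open loop has two poles at the origin → type 2 system.
K_a = lim_{s→0} s^2·G(s) = 240·7 / (13·19) = 1680/247.
r(t) = 3t^2 gives R(s) = 6/s^3.
e_ss = 6/K_a = 6/(1680/247) = 247/280.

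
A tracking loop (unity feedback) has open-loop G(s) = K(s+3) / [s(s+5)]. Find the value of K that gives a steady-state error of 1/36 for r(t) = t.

G(s) has one factor of s in the denominator, so the system is type 1.
K_v = lim_{s→0} s·G(s) = K·3 / (5) = 0.6·K.
e_ss = 1/K_v = 1/36 ⇒ K_v = 36 ⇒ K = 36/0.6 = 60.

60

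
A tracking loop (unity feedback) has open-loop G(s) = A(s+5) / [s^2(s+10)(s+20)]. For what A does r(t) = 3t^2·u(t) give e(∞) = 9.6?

The open loop has two poles at the origin → type 2 system.
K_a = lim_{s→0} s^2·G(s) = A·5 / (10·20) = 0.025·A.
e_ss = 6/K_a = 9.6 ⇒ K_a = 0.625 ⇒ A = 0.625/0.025 = 25.

25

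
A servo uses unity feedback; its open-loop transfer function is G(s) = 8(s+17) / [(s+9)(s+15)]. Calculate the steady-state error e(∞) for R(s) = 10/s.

System type = 0 (no poles at s=0).
K_p = lim_{s→0} G(s) = 8·17 / (9·15) = 136/135.
e_ss = 10/(1 + K_p) = 10/(271/135) = 1350/271.

1350/271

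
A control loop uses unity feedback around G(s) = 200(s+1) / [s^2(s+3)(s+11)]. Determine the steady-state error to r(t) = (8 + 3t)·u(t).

Two free integrators in G(s): this is a type 2 system. Taking each input component in turn:
  • 8: tracked with zero error.
  • 3t: tracked with zero error.
Total e_ss = 0.

0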